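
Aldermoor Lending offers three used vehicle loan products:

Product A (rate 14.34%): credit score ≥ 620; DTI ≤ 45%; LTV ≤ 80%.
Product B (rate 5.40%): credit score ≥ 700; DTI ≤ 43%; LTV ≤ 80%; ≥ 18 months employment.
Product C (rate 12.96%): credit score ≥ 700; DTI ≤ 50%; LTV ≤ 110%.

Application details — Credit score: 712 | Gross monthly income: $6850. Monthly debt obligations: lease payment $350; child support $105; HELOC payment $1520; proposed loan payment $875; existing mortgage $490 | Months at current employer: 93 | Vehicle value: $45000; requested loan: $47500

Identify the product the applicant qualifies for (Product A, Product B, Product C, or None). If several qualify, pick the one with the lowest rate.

Product C

Total debts = (350 + 105 + 1,520 + 875 + 490) = 3,340; DTI = 3,340/6,850 = 48.8%.
LTV = 47,500/45,000 = 105.6%.
Product A: score 712 ≥ 620; DTI 48.8% > 45%; LTV 105.6% > 80% → does not qualify.
Product B: score 712 ≥ 700; DTI 48.8% > 43%; LTV 105.6% > 80%; employment 93 ≥ 18 mo → does not qualify.
Product C: score 712 ≥ 700; DTI 48.8% ≤ 50%; LTV 105.6% ≤ 110% → qualifies.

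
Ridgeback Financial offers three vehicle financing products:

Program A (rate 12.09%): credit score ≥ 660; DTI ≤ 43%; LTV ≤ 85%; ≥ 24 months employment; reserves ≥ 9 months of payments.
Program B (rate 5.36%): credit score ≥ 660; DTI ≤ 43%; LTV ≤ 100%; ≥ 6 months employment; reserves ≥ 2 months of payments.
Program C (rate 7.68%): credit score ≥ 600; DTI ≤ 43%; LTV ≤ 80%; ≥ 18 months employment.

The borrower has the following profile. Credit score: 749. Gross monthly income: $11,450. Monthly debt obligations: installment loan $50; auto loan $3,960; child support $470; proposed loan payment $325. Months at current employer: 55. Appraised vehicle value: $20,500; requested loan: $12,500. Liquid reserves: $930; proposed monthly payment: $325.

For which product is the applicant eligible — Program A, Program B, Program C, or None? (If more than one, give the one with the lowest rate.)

Total debts = (50 + 3,960 + 470 + 325) = 4,805; DTI = 4,805/11,450 = 42%.
LTV = 12,500/20,500 = 61%.
Reserves = 930/325 = 2.9 months.
Program A: score 749 ≥ 660; DTI 42% ≤ 43%; LTV 61% ≤ 85%; employment 55 ≥ 24 mo; reserves 2.9 < 9 mo → does not qualify.
Program B: score 749 ≥ 660; DTI 42% ≤ 43%; LTV 61% ≤ 100%; employment 55 ≥ 6 mo; reserves 2.9 ≥ 2 mo → qualifies.
Program C: score 749 ≥ 600; DTI 42% ≤ 43%; LTV 61% ≤ 80%; employment 55 ≥ 18 mo → qualifies.
Qualifying: Program B, Program C. Lowest rate is 5.36% → Program B.

Program B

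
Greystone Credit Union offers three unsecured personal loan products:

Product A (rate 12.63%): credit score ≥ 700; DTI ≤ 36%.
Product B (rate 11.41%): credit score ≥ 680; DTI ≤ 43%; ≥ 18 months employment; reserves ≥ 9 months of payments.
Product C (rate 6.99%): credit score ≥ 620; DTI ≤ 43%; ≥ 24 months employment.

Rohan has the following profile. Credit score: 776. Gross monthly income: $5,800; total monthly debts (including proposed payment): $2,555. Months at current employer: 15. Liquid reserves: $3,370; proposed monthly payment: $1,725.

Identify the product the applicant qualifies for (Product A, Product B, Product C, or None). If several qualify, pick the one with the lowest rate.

None

DTI = 2,555/5,800 = 44.1%.
Reserves = 3,370/1,725 = 2.0 months.
Product A: score 776 ≥ 700; DTI 44.1% > 36% → does not qualify.
Product B: score 776 ≥ 680; DTI 44.1% > 43%; employment 15 < 18 mo; reserves 2.0 < 9 mo → does not qualify.
Product C: score 776 ≥ 620; DTI 44.1% > 43%; employment 15 < 24 mo → does not qualify.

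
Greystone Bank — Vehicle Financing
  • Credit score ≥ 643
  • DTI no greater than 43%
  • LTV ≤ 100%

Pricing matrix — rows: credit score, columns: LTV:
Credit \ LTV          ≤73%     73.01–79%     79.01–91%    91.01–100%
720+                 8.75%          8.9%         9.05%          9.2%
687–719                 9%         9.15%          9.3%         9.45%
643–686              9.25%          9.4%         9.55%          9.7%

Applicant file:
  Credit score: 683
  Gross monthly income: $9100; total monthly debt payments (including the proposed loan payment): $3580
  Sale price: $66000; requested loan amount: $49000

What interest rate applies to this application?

Credit score 683 ≥ 643; Debt-to-income = 3,580/9,100 = 39.3% — meets 43% limit
Loan-to-value = 49,000/66,000 = 74.2% — pass (100% max)
Score 683 is in the 643–686 band; LTV 74.2% is in the 73.01–79% band → 9.4%.

9.4%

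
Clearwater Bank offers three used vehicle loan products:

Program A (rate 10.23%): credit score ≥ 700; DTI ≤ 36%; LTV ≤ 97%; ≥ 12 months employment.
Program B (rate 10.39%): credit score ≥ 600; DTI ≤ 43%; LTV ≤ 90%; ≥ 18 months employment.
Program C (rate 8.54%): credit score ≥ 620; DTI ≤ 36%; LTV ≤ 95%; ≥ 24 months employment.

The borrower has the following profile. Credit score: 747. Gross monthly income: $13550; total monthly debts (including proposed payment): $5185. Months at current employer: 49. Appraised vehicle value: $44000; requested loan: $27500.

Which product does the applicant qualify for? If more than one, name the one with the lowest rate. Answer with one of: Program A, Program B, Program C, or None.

Program B

DTI = 5,185/13,550 = 38.3%.
LTV = 27,500/44,000 = 62.5%.
Program A: score 747 ≥ 700; DTI 38.3% > 36%; LTV 62.5% ≤ 97%; employment 49 ≥ 12 mo → does not qualify.
Program B: score 747 ≥ 600; DTI 38.3% ≤ 43%; LTV 62.5% ≤ 90%; employment 49 ≥ 18 mo → qualifies.
Program C: score 747 ≥ 620; DTI 38.3% > 36%; LTV 62.5% ≤ 95%; employment 49 ≥ 24 mo → does not qualify.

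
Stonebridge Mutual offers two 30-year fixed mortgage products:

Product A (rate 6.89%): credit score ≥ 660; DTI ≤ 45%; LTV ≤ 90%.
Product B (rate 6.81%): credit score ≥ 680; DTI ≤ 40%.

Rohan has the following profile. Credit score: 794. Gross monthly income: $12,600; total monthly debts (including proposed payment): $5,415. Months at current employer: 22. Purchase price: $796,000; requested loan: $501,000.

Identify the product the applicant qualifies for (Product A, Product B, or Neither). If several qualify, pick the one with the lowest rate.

Product A

DTI = 5,415/12,600 = 43%.
LTV = 501,000/796,000 = 62.9%.
Product A: score 794 ≥ 660; DTI 43% ≤ 45%; LTV 62.9% ≤ 90% → qualifies.
Product B: score 794 ≥ 680; DTI 43% > 40% → does not qualify.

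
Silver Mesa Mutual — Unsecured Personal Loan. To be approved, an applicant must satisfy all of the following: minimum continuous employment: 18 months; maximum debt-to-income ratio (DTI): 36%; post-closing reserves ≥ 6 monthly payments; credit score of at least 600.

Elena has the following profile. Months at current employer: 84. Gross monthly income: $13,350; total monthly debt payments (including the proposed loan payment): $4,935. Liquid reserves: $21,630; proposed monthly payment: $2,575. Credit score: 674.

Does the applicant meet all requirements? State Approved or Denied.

Employment 84 ≥ 18 months
DTI: 4,935 ÷ 13,350 = 37%, exceeds the 36% cap
Liquid reserves cover 21,630/2,575 = 8.4 months — ≥ 6 required
Credit score 674 ≥ 600 (meets)
Fails on DTI.

Denied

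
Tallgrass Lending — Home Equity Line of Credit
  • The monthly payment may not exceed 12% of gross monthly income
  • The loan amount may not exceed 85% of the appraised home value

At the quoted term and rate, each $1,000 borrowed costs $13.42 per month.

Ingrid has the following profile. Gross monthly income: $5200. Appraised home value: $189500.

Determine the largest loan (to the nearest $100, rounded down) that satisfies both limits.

Payment cap: 12% × $5,200 = $624/month.
At $13.42 per $1,000, that supports 624/13.42 × 1,000 ≈ $46,497 → $46,400.
LTV cap: 85% × $189,500 = $161,075 → $161,000.
Binding constraint: payment-to-income.

$46,400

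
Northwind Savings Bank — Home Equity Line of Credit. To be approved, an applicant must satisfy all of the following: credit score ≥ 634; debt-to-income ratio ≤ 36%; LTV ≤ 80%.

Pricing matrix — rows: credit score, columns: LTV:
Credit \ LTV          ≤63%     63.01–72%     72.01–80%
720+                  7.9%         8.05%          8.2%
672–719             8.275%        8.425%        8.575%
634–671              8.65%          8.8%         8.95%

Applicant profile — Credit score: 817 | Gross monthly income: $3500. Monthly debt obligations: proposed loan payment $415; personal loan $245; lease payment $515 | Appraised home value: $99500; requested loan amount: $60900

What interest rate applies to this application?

Credit score 817 ≥ 634; Total monthly debts = (415 + 245 + 515) = 1,175. DTI: 1,175 ÷ 3,500 = 33.6%, within the 36% cap
LTV = 60,900/99,500 = 61.2% ≤ 80%
Credit 817 → row 720+; LTV 61.2% → column ≤63%. Grid cell → 7.9%.

7.9%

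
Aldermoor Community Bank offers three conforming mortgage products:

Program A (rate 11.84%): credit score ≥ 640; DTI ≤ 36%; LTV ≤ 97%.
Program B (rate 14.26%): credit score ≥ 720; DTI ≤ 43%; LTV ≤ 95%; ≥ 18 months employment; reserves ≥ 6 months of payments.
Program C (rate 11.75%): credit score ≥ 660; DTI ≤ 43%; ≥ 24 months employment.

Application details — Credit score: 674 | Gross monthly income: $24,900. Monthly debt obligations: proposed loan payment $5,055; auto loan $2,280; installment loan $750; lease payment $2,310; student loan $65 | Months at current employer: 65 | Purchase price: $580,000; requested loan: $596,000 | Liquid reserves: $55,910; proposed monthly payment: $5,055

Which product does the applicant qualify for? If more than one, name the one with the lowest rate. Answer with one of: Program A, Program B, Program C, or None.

Total debts = (5,055 + 2,280 + 750 + 2,310 + 65) = 10,460; DTI = 10,460/24,900 = 42%.
LTV = 596,000/580,000 = 102.8%.
Reserves = 55,910/5,055 = 11.1 months.
Program A: score 674 ≥ 640; DTI 42% > 36%; LTV 102.8% > 97% → does not qualify.
Program B: score 674 < 720; DTI 42% ≤ 43%; LTV 102.8% > 95%; employment 65 ≥ 18 mo; reserves 11.1 ≥ 6 mo → does not qualify.
Program C: score 674 ≥ 660; DTI 42% ≤ 43%; employment 65 ≥ 24 mo → qualifies.

Program C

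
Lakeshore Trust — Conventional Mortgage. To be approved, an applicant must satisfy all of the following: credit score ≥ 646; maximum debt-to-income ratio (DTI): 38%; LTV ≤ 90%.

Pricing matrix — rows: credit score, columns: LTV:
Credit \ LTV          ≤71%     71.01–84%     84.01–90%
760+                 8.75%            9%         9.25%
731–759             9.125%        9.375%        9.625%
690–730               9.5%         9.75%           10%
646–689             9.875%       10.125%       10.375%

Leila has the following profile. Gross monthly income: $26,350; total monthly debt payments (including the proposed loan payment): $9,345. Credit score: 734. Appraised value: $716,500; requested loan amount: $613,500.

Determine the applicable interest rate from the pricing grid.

Credit score 734 ≥ 646; DTI = 9,345/26,350 = 35.5% ≤ 38%
Loan-to-value = 613,500/716,500 = 85.6% — pass (90% max)
Row: 734 falls in 731–759. Column: 85.6% falls in 84.01–90%. Rate = 9.625%.

9.625%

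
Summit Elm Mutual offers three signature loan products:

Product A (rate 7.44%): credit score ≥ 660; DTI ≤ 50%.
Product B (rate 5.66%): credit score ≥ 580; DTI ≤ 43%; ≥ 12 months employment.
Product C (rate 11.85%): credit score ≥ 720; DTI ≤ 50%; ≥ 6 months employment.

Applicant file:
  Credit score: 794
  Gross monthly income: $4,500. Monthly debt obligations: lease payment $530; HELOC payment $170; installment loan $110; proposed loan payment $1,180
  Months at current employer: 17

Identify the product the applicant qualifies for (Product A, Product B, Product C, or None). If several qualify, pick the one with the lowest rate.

Product A

Total debts = (530 + 170 + 110 + 1,180) = 1,990; DTI = 1,990/4,500 = 44.2%.
Product A: score 794 ≥ 660; DTI 44.2% ≤ 50% → qualifies.
Product B: score 794 ≥ 580; DTI 44.2% > 43%; employment 17 ≥ 12 mo → does not qualify.
Product C: score 794 ≥ 720; DTI 44.2% ≤ 50%; employment 17 ≥ 6 mo → qualifies.
Qualifying: Product A, Product C. Lowest rate is 7.44% → Product A.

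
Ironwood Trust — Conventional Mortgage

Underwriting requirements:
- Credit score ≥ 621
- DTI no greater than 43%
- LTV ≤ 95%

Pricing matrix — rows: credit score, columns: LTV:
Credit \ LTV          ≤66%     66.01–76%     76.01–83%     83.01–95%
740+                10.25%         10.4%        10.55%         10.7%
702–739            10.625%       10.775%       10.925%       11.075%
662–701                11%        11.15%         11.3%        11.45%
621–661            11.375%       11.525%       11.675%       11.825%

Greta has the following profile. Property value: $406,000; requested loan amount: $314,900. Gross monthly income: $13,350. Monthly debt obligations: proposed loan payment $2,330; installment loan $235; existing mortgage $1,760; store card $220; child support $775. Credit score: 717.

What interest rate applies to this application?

Credit score 717 ≥ 621; Total monthly debts = (2,330 + 235 + 1,760 + 220 + 775) = 5,320. DTI = 5,320/13,350 = 39.9% ≤ 43%
LTV = 314,900/406,000 = 77.6% ≤ 95%
Credit 717 → row 702–739; LTV 77.6% → column 76.01–83%. Grid cell → 10.925%.

10.925%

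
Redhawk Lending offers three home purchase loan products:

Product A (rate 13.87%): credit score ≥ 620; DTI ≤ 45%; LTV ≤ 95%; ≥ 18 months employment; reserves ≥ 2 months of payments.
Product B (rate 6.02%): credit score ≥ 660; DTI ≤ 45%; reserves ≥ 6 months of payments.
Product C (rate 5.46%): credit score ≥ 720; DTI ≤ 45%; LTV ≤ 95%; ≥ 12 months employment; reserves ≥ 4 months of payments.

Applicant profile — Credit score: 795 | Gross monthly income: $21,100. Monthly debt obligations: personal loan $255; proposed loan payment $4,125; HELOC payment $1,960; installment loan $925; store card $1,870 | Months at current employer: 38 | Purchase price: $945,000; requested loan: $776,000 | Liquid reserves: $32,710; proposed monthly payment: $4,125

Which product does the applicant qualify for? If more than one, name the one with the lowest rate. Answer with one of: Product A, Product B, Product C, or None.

Total debts = (255 + 4,125 + 1,960 + 925 + 1,870) = 9,135; DTI = 9,135/21,100 = 43.3%.
LTV = 776,000/945,000 = 82.1%.
Reserves = 32,710/4,125 = 7.9 months.
Product A: score 795 ≥ 620; DTI 43.3% ≤ 45%; LTV 82.1% ≤ 95%; employment 38 ≥ 18 mo; reserves 7.9 ≥ 2 mo → qualifies.
Product B: score 795 ≥ 660; DTI 43.3% ≤ 45%; reserves 7.9 ≥ 6 mo → qualifies.
Product C: score 795 ≥ 720; DTI 43.3% ≤ 45%; LTV 82.1% ≤ 95%; employment 38 ≥ 12 mo; reserves 7.9 ≥ 4 mo → qualifies.
Qualifying: Product A, Product B, Product C. Lowest rate is 5.46% → Product C.

Product C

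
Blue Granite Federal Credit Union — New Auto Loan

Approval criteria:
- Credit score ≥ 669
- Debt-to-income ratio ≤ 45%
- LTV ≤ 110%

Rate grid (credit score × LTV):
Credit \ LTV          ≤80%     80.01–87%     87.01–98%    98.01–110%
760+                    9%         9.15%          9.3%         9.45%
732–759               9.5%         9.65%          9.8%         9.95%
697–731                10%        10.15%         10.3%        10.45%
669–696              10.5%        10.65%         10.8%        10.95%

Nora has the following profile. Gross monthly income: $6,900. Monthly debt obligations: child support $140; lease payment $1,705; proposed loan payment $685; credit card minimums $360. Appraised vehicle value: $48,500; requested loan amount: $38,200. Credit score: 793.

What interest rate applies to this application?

Credit score 793 ≥ 669; Total monthly debts = (140 + 1,705 + 685 + 360) = 2,890. DTI = 2,890/6,900 = 41.9% ≤ 45%
LTV = 38,200/48,500 = 78.8% ≤ 110%
Credit 793 → row 760+; LTV 78.8% → column ≤80%. Grid cell → 9%.

9%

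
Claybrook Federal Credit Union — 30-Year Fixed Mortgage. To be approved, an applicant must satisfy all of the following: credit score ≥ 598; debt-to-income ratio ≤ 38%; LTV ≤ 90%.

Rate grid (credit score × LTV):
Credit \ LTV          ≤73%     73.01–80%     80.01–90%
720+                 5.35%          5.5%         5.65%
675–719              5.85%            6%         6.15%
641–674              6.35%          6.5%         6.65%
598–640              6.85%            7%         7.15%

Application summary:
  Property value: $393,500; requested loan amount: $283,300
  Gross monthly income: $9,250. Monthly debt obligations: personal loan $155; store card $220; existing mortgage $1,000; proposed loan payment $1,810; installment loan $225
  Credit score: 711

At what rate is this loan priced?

Credit score 711 ≥ 598; Total monthly debts = (155 + 220 + 1,000 + 1,810 + 225) = 3,410. Debt-to-income = 3,410/9,250 = 36.9% — meets 38% limit
LTV: 283,300 ÷ 393,500 = 72%, within 90% cap
Credit 711 → row 675–719; LTV 72% → column ≤73%. Grid cell → 5.85%.

5.85%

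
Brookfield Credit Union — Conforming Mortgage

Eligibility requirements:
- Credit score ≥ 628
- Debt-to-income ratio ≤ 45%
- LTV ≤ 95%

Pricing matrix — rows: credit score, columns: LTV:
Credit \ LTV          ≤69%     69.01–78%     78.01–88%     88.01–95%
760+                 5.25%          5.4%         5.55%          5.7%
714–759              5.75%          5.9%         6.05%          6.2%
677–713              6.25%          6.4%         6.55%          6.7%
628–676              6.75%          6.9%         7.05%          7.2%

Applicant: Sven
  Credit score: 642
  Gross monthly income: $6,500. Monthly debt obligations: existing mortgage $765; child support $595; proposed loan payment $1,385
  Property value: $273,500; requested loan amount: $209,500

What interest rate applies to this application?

6.9%

Credit score 642 ≥ 628; Total monthly debts = (765 + 595 + 1,385) = 2,745. Debt-to-income = 2,745/6,500 = 42.2% — meets 45% limit
Loan-to-value = 209,500/273,500 = 76.6% — pass (95% max)
Credit 642 → row 628–676; LTV 76.6% → column 69.01–78%. Grid cell → 6.9%.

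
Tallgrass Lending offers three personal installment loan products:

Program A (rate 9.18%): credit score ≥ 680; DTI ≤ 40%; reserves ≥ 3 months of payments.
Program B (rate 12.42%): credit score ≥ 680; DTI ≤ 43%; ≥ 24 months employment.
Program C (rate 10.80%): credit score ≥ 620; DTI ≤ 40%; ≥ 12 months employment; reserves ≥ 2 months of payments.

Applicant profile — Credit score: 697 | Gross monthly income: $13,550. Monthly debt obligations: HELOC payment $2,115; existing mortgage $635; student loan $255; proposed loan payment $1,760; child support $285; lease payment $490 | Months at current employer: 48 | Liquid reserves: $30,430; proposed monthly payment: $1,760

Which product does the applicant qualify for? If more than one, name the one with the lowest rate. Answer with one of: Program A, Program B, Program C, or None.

Total debts = (2,115 + 635 + 255 + 1,760 + 285 + 490) = 5,540; DTI = 5,540/13,550 = 40.9%.
Reserves = 30,430/1,760 = 17.3 months.
Program A: score 697 ≥ 680; DTI 40.9% > 40%; reserves 17.3 ≥ 3 mo → does not qualify.
Program B: score 697 ≥ 680; DTI 40.9% ≤ 43%; employment 48 ≥ 24 mo → qualifies.
Program C: score 697 ≥ 620; DTI 40.9% > 40%; employment 48 ≥ 12 mo; reserves 17.3 ≥ 2 mo → does not qualify.

Program B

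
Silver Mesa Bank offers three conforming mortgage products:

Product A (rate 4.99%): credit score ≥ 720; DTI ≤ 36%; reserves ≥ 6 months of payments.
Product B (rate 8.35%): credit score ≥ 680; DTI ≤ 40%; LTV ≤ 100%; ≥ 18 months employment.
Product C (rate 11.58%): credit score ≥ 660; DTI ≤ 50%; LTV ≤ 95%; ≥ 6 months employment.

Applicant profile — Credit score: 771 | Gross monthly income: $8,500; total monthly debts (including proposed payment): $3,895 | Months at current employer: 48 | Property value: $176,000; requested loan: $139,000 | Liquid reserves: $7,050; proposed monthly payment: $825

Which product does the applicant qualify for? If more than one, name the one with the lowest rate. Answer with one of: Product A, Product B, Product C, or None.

Product C

DTI = 3,895/8,500 = 45.8%.
LTV = 139,000/176,000 = 79%.
Reserves = 7,050/825 = 8.5 months.
Product A: score 771 ≥ 720; DTI 45.8% > 36%; reserves 8.5 ≥ 6 mo → does not qualify.
Product B: score 771 ≥ 680; DTI 45.8% > 40%; LTV 79% ≤ 100%; employment 48 ≥ 18 mo → does not qualify.
Product C: score 771 ≥ 660; DTI 45.8% ≤ 50%; LTV 79% ≤ 95%; employment 48 ≥ 6 mo → qualifies.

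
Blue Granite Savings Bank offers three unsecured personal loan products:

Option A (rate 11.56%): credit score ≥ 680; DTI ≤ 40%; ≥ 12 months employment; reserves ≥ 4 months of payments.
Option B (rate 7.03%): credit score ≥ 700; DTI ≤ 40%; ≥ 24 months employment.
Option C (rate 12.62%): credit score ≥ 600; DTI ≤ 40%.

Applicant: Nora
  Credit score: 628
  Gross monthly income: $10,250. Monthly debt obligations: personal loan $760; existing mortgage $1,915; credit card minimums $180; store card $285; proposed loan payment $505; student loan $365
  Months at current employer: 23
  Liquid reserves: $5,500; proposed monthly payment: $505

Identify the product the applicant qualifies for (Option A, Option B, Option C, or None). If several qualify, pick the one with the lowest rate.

Option C

Total debts = (760 + 1,915 + 180 + 285 + 505 + 365) = 4,010; DTI = 4,010/10,250 = 39.1%.
Reserves = 5,500/505 = 10.9 months.
Option A: score 628 < 680; DTI 39.1% ≤ 40%; employment 23 ≥ 12 mo; reserves 10.9 ≥ 4 mo → does not qualify.
Option B: score 628 < 700; DTI 39.1% ≤ 40%; employment 23 < 24 mo → does not qualify.
Option C: score 628 ≥ 600; DTI 39.1% ≤ 40% → qualifies.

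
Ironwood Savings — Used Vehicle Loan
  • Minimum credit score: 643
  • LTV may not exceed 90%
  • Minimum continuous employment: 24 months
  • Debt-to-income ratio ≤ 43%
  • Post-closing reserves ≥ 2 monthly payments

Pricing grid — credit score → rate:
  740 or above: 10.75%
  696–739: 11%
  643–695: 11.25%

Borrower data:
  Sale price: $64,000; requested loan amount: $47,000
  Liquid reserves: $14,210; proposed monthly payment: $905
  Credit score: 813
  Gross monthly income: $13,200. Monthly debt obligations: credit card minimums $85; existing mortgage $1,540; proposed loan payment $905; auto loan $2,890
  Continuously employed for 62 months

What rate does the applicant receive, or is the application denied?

Approved at 10.75%

Credit score 813 ≥ 643 (meets minimum)
Reserves: 14,210 ÷ 905 = 15.7 months (meets 2-month minimum)
Employment 62 ≥ 24 months
Total monthly debts = (85 + 1,540 + 905 + 2,890) = 5,420. DTI = 5,420/13,200 = 41.1% ≤ 43%
LTV = 47,000/64,000 = 73.4% ≤ 90%
All requirements met. Score 813 falls in the 740 or above tier → 10.75%.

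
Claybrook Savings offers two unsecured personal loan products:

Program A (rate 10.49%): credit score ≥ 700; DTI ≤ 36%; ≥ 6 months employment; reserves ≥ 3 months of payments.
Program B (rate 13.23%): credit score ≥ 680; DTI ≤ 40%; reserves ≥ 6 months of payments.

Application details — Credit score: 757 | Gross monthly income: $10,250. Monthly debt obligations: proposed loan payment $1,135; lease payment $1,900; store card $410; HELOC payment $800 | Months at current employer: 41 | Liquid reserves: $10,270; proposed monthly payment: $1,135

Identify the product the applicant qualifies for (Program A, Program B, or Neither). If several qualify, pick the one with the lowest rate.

Total debts = (1,135 + 1,900 + 410 + 800) = 4,245; DTI = 4,245/10,250 = 41.4%.
Reserves = 10,270/1,135 = 9.0 months.
Program A: score 757 ≥ 700; DTI 41.4% > 36%; employment 41 ≥ 6 mo; reserves 9.0 ≥ 3 mo → does not qualify.
Program B: score 757 ≥ 680; DTI 41.4% > 40%; reserves 9.0 ≥ 6 mo → does not qualify.

Neither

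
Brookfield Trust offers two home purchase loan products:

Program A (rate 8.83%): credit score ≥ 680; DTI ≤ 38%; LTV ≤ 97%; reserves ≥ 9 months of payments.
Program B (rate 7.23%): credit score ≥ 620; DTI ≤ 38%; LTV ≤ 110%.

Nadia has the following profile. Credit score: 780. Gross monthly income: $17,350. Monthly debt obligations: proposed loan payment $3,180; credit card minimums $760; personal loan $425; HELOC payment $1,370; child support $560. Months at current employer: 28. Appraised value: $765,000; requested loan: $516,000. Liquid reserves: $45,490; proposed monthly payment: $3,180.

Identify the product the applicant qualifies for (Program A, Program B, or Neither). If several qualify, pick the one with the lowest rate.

Program B

Total debts = (3,180 + 760 + 425 + 1,370 + 560) = 6,295; DTI = 6,295/17,350 = 36.3%.
LTV = 516,000/765,000 = 67.5%.
Reserves = 45,490/3,180 = 14.3 months.
Program A: score 780 ≥ 680; DTI 36.3% ≤ 38%; LTV 67.5% ≤ 97%; reserves 14.3 ≥ 9 mo → qualifies.
Program B: score 780 ≥ 620; DTI 36.3% ≤ 38%; LTV 67.5% ≤ 110% → qualifies.
Qualifying: Program A, Program B. Lowest rate is 7.23% → Program B.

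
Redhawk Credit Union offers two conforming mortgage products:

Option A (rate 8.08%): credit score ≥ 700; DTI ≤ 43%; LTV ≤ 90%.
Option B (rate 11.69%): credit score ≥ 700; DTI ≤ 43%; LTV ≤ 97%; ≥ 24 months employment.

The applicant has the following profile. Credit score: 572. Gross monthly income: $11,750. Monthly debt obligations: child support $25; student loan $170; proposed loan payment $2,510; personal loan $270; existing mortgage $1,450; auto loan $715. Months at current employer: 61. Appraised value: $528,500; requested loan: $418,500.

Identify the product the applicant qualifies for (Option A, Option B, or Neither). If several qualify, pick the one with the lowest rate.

Neither

Total debts = (25 + 170 + 2,510 + 270 + 1,450 + 715) = 5,140; DTI = 5,140/11,750 = 43.7%.
LTV = 418,500/528,500 = 79.2%.
Option A: score 572 < 700; DTI 43.7% > 43%; LTV 79.2% ≤ 90% → does not qualify.
Option B: score 572 < 700; DTI 43.7% > 43%; LTV 79.2% ≤ 97%; employment 61 ≥ 24 mo → does not qualify.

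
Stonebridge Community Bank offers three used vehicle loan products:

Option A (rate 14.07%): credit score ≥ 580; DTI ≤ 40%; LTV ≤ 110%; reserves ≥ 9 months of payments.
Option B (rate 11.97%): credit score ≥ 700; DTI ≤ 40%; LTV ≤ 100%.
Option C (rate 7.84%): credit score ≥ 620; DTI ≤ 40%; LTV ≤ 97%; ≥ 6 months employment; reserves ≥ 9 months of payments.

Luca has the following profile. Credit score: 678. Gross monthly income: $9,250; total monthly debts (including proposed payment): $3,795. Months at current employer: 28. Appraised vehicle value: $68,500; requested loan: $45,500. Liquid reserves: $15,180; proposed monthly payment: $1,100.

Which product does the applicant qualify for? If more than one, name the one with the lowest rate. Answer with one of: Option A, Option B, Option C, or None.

DTI = 3,795/9,250 = 41%.
LTV = 45,500/68,500 = 66.4%.
Reserves = 15,180/1,100 = 13.8 months.
Option A: score 678 ≥ 580; DTI 41% > 40%; LTV 66.4% ≤ 110%; reserves 13.8 ≥ 9 mo → does not qualify.
Option B: score 678 < 700; DTI 41% > 40%; LTV 66.4% ≤ 100% → does not qualify.
Option C: score 678 ≥ 620; DTI 41% > 40%; LTV 66.4% ≤ 97%; employment 28 ≥ 6 mo; reserves 13.8 ≥ 9 mo → does not qualify.

None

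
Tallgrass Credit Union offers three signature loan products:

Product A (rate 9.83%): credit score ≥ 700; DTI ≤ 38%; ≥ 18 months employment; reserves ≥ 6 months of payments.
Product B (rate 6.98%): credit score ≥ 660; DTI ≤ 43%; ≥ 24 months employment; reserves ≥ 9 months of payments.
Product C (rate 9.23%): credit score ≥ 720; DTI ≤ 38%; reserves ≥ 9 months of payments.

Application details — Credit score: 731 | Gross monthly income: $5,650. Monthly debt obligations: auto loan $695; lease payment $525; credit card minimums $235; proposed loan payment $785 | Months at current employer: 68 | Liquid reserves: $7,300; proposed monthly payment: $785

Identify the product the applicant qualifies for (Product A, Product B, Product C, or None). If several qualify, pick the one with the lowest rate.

Total debts = (695 + 525 + 235 + 785) = 2,240; DTI = 2,240/5,650 = 39.6%.
Reserves = 7,300/785 = 9.3 months.
Product A: score 731 ≥ 700; DTI 39.6% > 38%; employment 68 ≥ 18 mo; reserves 9.3 ≥ 6 mo → does not qualify.
Product B: score 731 ≥ 660; DTI 39.6% ≤ 43%; employment 68 ≥ 24 mo; reserves 9.3 ≥ 9 mo → qualifies.
Product C: score 731 ≥ 720; DTI 39.6% > 38%; reserves 9.3 ≥ 9 mo → does not qualify.

Product B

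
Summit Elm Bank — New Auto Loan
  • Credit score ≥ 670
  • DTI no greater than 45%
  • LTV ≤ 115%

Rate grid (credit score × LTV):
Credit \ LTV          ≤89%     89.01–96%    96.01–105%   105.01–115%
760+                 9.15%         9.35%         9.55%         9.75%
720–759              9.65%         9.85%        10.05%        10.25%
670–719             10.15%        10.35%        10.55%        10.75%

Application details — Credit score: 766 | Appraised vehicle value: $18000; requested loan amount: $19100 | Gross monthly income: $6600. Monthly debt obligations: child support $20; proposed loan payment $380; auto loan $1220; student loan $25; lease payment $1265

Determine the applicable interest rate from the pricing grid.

Credit score 766 ≥ 670; Total monthly debts = (20 + 380 + 1,220 + 25 + 1,265) = 2,910. DTI: 2,910 ÷ 6,600 = 44.1%, within the 45% cap
LTV = 19,100/18,000 = 106.1% ≤ 115%
Credit 766 → row 760+; LTV 106.1% → column 105.01–115%. Grid cell → 9.75%.

9.75%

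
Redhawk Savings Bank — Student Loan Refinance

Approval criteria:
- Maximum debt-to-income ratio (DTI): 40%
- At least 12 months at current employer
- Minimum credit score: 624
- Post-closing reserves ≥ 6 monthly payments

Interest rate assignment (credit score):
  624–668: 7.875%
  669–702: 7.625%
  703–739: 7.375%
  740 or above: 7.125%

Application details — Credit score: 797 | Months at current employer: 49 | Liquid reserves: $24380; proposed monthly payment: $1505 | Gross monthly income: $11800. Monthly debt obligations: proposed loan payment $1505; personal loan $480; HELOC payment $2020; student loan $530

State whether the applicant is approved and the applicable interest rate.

Credit score 797 ≥ 624 (meets minimum)
Total monthly debts = (1,505 + 480 + 2,020 + 530) = 4,535. DTI = 4,535/11,800 = 38.4% ≤ 40%
Liquid reserves cover 24,380/1,505 = 16.2 months — ≥ 6 required
Employment 49 ≥ 12 months
All requirements met. Score 797 falls in the 740 or above tier → 7.125%.

Approved at 7.125%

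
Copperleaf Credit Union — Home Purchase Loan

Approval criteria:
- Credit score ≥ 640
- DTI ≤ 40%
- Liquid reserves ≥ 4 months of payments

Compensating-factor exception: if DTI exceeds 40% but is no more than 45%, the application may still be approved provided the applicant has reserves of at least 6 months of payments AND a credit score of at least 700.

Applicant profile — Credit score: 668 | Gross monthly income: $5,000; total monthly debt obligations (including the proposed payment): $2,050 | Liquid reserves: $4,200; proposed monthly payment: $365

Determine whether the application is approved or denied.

Denied

Credit score 668 ≥ 640 (meets base)
DTI: 2,050 ÷ 5,000 = 41%, over the 40% base limit.
Liquid reserves cover 4,200/365 = 11.5 months — ≥ 4 required
DTI 41% is within the 40%–45% exception band; checking compensating factors.
Override check — reserves: 11.5 mo (ok); score: 668 (below 700).
Override conditions not both satisfied; exception does not apply.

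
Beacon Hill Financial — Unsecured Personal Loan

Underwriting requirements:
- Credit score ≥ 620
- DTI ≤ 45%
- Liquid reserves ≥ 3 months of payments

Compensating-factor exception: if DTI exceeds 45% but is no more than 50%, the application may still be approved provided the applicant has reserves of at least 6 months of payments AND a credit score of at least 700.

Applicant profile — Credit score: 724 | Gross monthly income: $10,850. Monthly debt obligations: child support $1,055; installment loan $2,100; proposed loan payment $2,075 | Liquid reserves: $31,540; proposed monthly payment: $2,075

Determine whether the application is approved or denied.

Approved

Credit score 724 ≥ 620 (meets base)
Total debts = (1,055 + 2,100 + 2,075) = 5,230. DTI: 5,230 ÷ 10,850 = 48.2%, over the 45% base limit.
Reserves = 31,540/2,075 = 15.2 months ≥ 3
DTI 48.2% is within the 45%–50% exception band; checking compensating factors.
Reserves 15.2 ≥ 6 months; credit score 724 ≥ 700.
Both override conditions satisfied; DTI exception granted.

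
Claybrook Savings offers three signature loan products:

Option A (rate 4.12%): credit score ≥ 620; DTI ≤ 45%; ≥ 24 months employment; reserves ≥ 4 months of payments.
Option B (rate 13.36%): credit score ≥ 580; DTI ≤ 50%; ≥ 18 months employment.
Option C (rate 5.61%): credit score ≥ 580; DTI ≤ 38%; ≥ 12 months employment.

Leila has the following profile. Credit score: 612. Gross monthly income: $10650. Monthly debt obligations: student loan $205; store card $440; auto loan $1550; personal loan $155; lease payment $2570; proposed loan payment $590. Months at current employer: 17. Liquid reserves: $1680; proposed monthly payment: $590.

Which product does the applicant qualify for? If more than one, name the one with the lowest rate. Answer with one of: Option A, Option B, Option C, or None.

None

Total debts = (205 + 440 + 1,550 + 155 + 2,570 + 590) = 5,510; DTI = 5,510/10,650 = 51.7%.
Reserves = 1,680/590 = 2.8 months.
Option A: score 612 < 620; DTI 51.7% > 45%; employment 17 < 24 mo; reserves 2.8 < 4 mo → does not qualify.
Option B: score 612 ≥ 580; DTI 51.7% > 50%; employment 17 < 18 mo → does not qualify.
Option C: score 612 ≥ 580; DTI 51.7% > 38%; employment 17 ≥ 12 mo → does not qualify.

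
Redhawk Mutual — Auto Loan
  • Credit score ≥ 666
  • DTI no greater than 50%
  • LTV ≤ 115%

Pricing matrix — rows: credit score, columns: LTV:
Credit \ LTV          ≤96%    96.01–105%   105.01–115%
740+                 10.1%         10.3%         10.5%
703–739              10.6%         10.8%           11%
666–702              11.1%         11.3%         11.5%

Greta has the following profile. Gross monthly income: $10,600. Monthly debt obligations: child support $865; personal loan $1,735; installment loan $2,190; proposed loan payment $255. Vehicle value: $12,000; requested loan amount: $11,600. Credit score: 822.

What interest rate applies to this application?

Credit score 822 ≥ 666; Total monthly debts = (865 + 1,735 + 2,190 + 255) = 5,045. DTI: 5,045 ÷ 10,600 = 47.6%, within the 50% cap
Loan-to-value = 11,600/12,000 = 96.7% — pass (115% max)
Row: 822 falls in 740+. Column: 96.7% falls in 96.01–105%. Rate = 10.3%.

10.3%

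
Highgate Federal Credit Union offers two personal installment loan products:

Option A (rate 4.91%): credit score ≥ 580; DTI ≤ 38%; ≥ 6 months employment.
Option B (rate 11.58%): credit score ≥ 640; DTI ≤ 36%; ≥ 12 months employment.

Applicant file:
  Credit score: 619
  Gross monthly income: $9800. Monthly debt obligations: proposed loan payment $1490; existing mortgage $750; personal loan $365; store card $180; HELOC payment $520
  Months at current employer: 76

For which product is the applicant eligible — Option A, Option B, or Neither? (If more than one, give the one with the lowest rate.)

Total debts = (1,490 + 750 + 365 + 180 + 520) = 3,305; DTI = 3,305/9,800 = 33.7%.
Option A: score 619 ≥ 580; DTI 33.7% ≤ 38%; employment 76 ≥ 6 mo → qualifies.
Option B: score 619 < 640; DTI 33.7% ≤ 36%; employment 76 ≥ 12 mo → does not qualify.

Option A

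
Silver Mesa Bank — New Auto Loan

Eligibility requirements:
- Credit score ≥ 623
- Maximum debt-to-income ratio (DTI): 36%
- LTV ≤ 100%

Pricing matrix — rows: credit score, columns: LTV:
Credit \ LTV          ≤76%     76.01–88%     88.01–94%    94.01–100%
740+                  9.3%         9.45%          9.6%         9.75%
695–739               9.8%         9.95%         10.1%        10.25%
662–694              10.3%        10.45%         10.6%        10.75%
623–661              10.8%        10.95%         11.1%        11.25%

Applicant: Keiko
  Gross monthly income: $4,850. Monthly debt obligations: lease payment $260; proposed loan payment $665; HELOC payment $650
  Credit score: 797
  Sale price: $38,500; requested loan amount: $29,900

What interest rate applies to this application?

9.45%

Credit score 797 ≥ 623; Total monthly debts = (260 + 665 + 650) = 1,575. DTI: 1,575 ÷ 4,850 = 32.5%, within the 36% cap
LTV: 29,900 ÷ 38,500 = 77.7%, within 100% cap
Score 797 is in the 740+ band; LTV 77.7% is in the 76.01–88% band → 9.45%.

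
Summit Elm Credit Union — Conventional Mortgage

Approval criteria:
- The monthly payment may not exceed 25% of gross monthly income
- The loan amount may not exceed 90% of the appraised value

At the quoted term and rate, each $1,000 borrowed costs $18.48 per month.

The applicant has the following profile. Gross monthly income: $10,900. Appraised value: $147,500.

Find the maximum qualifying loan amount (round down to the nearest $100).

$132,700

Payment cap: 25% × $10,900 = $2,725/month.
At $18.48 per $1,000, that supports 2,725/18.48 × 1,000 ≈ $147,456 → $147,400.
LTV cap: 90% × $147,500 = $132,750 → $132,700.
Binding constraint: loan-to-value.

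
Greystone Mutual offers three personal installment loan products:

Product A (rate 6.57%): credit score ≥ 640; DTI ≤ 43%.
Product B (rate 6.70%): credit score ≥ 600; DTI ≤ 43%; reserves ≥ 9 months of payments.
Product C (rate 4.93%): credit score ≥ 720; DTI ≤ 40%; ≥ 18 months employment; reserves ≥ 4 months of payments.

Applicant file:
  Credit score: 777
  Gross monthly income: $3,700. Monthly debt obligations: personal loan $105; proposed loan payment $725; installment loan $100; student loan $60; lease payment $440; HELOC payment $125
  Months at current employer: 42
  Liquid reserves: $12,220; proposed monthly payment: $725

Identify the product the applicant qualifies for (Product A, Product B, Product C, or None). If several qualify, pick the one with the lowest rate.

Total debts = (105 + 725 + 100 + 60 + 440 + 125) = 1,555; DTI = 1,555/3,700 = 42%.
Reserves = 12,220/725 = 16.9 months.
Product A: score 777 ≥ 640; DTI 42% ≤ 43% → qualifies.
Product B: score 777 ≥ 600; DTI 42% ≤ 43%; reserves 16.9 ≥ 9 mo → qualifies.
Product C: score 777 ≥ 720; DTI 42% > 40%; employment 42 ≥ 18 mo; reserves 16.9 ≥ 4 mo → does not qualify.
Qualifying: Product A, Product B. Lowest rate is 6.57% → Product A.

Product A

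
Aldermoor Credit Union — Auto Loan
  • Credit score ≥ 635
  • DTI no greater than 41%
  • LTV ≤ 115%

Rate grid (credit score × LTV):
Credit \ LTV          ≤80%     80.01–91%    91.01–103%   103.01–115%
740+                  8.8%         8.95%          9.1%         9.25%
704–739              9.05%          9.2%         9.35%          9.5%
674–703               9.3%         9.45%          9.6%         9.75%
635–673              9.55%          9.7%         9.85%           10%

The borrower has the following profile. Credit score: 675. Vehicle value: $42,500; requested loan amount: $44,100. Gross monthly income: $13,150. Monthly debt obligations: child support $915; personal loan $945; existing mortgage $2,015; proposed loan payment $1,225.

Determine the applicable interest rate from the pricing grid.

Credit score 675 ≥ 635; Total monthly debts = (915 + 945 + 2,015 + 1,225) = 5,100. DTI: 5,100 ÷ 13,150 = 38.8%, within the 41% cap
LTV: 44,100 ÷ 42,500 = 103.8%, within 115% cap
Score 675 is in the 674–703 band; LTV 103.8% is in the 103.01–115% band → 9.75%.

9.75%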